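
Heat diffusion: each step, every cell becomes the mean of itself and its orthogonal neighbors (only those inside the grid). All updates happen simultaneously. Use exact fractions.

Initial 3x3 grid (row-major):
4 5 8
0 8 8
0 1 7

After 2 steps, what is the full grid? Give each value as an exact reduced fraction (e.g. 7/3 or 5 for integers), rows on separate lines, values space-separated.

Answer: 49/12 413/80 7
161/60 127/25 1469/240
22/9 211/60 205/36

Derivation:
After step 1:
  3 25/4 7
  3 22/5 31/4
  1/3 4 16/3
After step 2:
  49/12 413/80 7
  161/60 127/25 1469/240
  22/9 211/60 205/36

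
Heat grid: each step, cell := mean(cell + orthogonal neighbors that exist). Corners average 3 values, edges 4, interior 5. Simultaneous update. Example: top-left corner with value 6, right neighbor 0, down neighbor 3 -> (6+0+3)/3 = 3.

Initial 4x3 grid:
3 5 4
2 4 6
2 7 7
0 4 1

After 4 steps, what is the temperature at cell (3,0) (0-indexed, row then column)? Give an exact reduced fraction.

Answer: 35611/10800

Derivation:
Step 1: cell (3,0) = 2
Step 2: cell (3,0) = 31/12
Step 3: cell (3,0) = 1093/360
Step 4: cell (3,0) = 35611/10800
Full grid after step 4:
  123163/32400 907577/216000 24523/5400
  398611/108000 92977/22500 20489/4500
  124487/36000 19581/5000 9757/2250
  35611/10800 264109/72000 2746/675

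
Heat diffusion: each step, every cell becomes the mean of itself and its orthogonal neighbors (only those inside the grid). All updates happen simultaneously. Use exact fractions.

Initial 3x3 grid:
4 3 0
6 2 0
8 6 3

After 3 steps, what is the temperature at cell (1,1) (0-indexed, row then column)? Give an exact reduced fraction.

Step 1: cell (1,1) = 17/5
Step 2: cell (1,1) = 333/100
Step 3: cell (1,1) = 7017/2000
Full grid after step 3:
  8249/2160 41173/14400 769/360
  2627/600 7017/2000 3997/1600
  10639/2160 58523/14400 577/180

Answer: 7017/2000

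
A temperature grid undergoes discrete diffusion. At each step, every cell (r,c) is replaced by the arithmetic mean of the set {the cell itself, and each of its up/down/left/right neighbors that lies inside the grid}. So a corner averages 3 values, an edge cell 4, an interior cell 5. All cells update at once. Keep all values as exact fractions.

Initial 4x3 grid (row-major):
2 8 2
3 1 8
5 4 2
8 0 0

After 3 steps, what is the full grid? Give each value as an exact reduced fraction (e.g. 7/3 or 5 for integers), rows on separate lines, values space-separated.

Answer: 2207/540 55789/14400 263/60
26237/7200 24281/6000 8579/2400
28247/7200 3141/1000 23347/7200
7439/2160 321/100 5359/2160

Derivation:
After step 1:
  13/3 13/4 6
  11/4 24/5 13/4
  5 12/5 7/2
  13/3 3 2/3
After step 2:
  31/9 1103/240 25/6
  1013/240 329/100 351/80
  869/240 187/50 589/240
  37/9 13/5 43/18
After step 3:
  2207/540 55789/14400 263/60
  26237/7200 24281/6000 8579/2400
  28247/7200 3141/1000 23347/7200
  7439/2160 321/100 5359/2160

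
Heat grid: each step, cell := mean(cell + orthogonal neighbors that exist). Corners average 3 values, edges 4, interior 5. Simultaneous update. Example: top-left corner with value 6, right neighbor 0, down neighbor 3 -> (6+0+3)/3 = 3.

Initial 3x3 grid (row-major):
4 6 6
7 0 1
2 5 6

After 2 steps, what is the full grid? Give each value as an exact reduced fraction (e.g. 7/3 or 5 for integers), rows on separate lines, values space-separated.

After step 1:
  17/3 4 13/3
  13/4 19/5 13/4
  14/3 13/4 4
After step 2:
  155/36 89/20 139/36
  1043/240 351/100 923/240
  67/18 943/240 7/2

Answer: 155/36 89/20 139/36
1043/240 351/100 923/240
67/18 943/240 7/2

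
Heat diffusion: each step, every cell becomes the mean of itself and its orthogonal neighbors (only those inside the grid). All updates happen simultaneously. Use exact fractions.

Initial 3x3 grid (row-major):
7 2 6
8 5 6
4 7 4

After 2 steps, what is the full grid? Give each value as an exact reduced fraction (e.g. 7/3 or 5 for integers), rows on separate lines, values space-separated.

After step 1:
  17/3 5 14/3
  6 28/5 21/4
  19/3 5 17/3
After step 2:
  50/9 157/30 179/36
  59/10 537/100 1271/240
  52/9 113/20 191/36

Answer: 50/9 157/30 179/36
59/10 537/100 1271/240
52/9 113/20 191/36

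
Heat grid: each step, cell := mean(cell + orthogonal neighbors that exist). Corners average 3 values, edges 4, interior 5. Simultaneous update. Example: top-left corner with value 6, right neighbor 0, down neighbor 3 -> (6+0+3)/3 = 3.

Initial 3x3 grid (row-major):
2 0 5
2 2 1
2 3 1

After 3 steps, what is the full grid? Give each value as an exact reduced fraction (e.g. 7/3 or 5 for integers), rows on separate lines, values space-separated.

After step 1:
  4/3 9/4 2
  2 8/5 9/4
  7/3 2 5/3
After step 2:
  67/36 431/240 13/6
  109/60 101/50 451/240
  19/9 19/10 71/36
After step 3:
  3941/2160 28237/14400 701/360
  1757/900 5647/3000 28937/14400
  1049/540 2401/1200 4141/2160

Answer: 3941/2160 28237/14400 701/360
1757/900 5647/3000 28937/14400
1049/540 2401/1200 4141/2160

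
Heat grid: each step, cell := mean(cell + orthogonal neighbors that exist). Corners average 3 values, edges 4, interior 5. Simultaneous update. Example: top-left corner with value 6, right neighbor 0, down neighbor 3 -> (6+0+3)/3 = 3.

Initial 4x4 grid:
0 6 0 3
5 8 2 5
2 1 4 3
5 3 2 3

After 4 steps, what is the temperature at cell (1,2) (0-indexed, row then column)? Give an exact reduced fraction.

Answer: 592717/180000

Derivation:
Step 1: cell (1,2) = 19/5
Step 2: cell (1,2) = 83/25
Step 3: cell (1,2) = 20383/6000
Step 4: cell (1,2) = 592717/180000
Full grid after step 4:
  235183/64800 756343/216000 720127/216000 205951/64800
  386039/108000 126617/36000 592717/180000 348251/108000
  14851/4320 596339/180000 116807/36000 335759/108000
  210209/64800 27677/8640 660253/216000 199633/64800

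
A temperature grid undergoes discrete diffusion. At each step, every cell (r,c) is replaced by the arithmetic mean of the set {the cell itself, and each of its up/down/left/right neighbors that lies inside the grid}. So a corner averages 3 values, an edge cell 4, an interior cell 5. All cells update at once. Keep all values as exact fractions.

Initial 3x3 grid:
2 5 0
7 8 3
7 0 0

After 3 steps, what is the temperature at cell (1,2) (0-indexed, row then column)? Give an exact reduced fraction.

Answer: 44927/14400

Derivation:
Step 1: cell (1,2) = 11/4
Step 2: cell (1,2) = 661/240
Step 3: cell (1,2) = 44927/14400
Full grid after step 3:
  9871/2160 57427/14400 3503/1080
  2111/450 7733/2000 44927/14400
  9571/2160 53927/14400 1051/360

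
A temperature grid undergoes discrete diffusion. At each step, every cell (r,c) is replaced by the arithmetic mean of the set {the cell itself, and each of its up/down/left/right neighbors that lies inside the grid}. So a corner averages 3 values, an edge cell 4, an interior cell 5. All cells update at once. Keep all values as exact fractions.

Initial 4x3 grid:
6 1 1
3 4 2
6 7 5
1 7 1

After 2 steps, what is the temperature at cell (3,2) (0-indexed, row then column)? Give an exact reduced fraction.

Step 1: cell (3,2) = 13/3
Step 2: cell (3,2) = 145/36
Full grid after step 2:
  133/36 83/30 22/9
  59/15 399/100 689/240
  73/15 106/25 1013/240
  155/36 47/10 145/36

Answer: 145/36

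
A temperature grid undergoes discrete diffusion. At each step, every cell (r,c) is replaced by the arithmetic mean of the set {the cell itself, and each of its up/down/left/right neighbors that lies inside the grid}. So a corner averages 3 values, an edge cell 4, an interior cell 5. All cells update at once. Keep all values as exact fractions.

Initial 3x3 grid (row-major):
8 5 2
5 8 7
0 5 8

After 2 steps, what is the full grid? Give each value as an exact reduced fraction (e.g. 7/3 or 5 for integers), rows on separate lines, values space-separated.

After step 1:
  6 23/4 14/3
  21/4 6 25/4
  10/3 21/4 20/3
After step 2:
  17/3 269/48 50/9
  247/48 57/10 283/48
  83/18 85/16 109/18

Answer: 17/3 269/48 50/9
247/48 57/10 283/48
83/18 85/16 109/18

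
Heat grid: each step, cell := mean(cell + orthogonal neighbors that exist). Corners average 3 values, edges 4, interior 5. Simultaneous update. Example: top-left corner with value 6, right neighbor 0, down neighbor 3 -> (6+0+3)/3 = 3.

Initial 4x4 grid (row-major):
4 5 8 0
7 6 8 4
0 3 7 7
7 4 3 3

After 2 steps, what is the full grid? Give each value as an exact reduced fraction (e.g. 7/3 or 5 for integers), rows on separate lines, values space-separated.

After step 1:
  16/3 23/4 21/4 4
  17/4 29/5 33/5 19/4
  17/4 4 28/5 21/4
  11/3 17/4 17/4 13/3
After step 2:
  46/9 83/15 27/5 14/3
  589/120 132/25 28/5 103/20
  97/24 239/50 257/50 299/60
  73/18 97/24 553/120 83/18

Answer: 46/9 83/15 27/5 14/3
589/120 132/25 28/5 103/20
97/24 239/50 257/50 299/60
73/18 97/24 553/120 83/18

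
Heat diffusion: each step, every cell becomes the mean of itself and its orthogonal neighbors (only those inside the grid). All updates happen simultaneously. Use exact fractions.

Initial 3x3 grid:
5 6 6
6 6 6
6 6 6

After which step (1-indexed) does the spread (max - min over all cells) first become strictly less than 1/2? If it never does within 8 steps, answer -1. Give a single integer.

Answer: 1

Derivation:
Step 1: max=6, min=17/3, spread=1/3
  -> spread < 1/2 first at step 1
Step 2: max=6, min=103/18, spread=5/18
Step 3: max=6, min=1255/216, spread=41/216
Step 4: max=2149/360, min=75629/12960, spread=347/2592
Step 5: max=21443/3600, min=4558663/777600, spread=2921/31104
Step 6: max=2566517/432000, min=274107461/46656000, spread=24611/373248
Step 7: max=57663259/9720000, min=16477437967/2799360000, spread=207329/4478976
Step 8: max=3071598401/518400000, min=989739647549/167961600000, spread=1746635/53747712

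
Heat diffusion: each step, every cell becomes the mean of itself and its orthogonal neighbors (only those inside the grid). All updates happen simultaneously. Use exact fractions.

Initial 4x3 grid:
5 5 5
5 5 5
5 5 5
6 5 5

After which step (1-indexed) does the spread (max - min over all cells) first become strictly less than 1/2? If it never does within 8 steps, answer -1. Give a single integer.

Step 1: max=16/3, min=5, spread=1/3
  -> spread < 1/2 first at step 1
Step 2: max=95/18, min=5, spread=5/18
Step 3: max=1121/216, min=5, spread=41/216
Step 4: max=133817/25920, min=5, spread=4217/25920
Step 5: max=7985149/1555200, min=36079/7200, spread=38417/311040
Step 6: max=477760211/93312000, min=722597/144000, spread=1903471/18662400
Step 7: max=28594589089/5598720000, min=21715759/4320000, spread=18038617/223948800
Step 8: max=1712884182851/335923200000, min=1956926759/388800000, spread=883978523/13436928000

Answer: 1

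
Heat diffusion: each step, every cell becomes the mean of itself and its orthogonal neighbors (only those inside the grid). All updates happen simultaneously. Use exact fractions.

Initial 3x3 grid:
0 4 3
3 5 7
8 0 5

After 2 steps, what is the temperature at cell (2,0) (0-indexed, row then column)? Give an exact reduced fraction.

Step 1: cell (2,0) = 11/3
Step 2: cell (2,0) = 73/18
Full grid after step 2:
  28/9 69/20 38/9
  69/20 203/50 131/30
  73/18 479/120 9/2

Answer: 73/18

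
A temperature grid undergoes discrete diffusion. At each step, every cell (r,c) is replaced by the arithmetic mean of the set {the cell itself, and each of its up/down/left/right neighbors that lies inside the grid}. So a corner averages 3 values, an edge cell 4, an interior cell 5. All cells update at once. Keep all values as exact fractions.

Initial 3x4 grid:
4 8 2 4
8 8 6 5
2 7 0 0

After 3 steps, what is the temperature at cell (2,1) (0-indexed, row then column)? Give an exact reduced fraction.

Answer: 17093/3600

Derivation:
Step 1: cell (2,1) = 17/4
Step 2: cell (2,1) = 617/120
Step 3: cell (2,1) = 17093/3600
Full grid after step 3:
  3301/540 19793/3600 17633/3600 8677/2160
  40871/7200 16609/3000 25613/6000 54247/14400
  1493/270 17093/3600 14483/3600 6877/2160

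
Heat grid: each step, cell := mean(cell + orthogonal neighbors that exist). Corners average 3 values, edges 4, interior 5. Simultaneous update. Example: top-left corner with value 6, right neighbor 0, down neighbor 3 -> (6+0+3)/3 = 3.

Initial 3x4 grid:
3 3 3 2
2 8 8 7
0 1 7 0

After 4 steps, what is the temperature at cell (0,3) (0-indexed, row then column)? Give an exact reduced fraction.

Step 1: cell (0,3) = 4
Step 2: cell (0,3) = 49/12
Step 3: cell (0,3) = 547/120
Step 4: cell (0,3) = 38467/8640
Full grid after step 4:
  93517/25920 168557/43200 63707/14400 38467/8640
  584243/172800 286159/72000 311359/72000 795599/172800
  29369/8640 26897/7200 94573/21600 116011/25920

Answer: 38467/8640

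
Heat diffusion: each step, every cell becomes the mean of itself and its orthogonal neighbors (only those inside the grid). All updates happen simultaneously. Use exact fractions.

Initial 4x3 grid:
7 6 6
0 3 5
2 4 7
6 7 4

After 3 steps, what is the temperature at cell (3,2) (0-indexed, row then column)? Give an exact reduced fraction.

Answer: 1901/360

Derivation:
Step 1: cell (3,2) = 6
Step 2: cell (3,2) = 65/12
Step 3: cell (3,2) = 1901/360
Full grid after step 3:
  4513/1080 3783/800 10891/2160
  7223/1800 8727/2000 35917/7200
  1609/400 4601/1000 11879/2400
  3247/720 23203/4800 1901/360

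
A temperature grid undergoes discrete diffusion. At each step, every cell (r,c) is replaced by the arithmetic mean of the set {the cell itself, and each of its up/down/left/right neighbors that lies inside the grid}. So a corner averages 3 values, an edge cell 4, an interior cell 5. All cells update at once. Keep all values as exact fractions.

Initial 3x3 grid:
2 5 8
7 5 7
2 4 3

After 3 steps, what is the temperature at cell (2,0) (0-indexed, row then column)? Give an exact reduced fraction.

Answer: 4723/1080

Derivation:
Step 1: cell (2,0) = 13/3
Step 2: cell (2,0) = 71/18
Step 3: cell (2,0) = 4723/1080
Full grid after step 3:
  661/135 18553/3600 12211/2160
  112/25 30119/6000 75187/14400
  4723/1080 10727/2400 10681/2160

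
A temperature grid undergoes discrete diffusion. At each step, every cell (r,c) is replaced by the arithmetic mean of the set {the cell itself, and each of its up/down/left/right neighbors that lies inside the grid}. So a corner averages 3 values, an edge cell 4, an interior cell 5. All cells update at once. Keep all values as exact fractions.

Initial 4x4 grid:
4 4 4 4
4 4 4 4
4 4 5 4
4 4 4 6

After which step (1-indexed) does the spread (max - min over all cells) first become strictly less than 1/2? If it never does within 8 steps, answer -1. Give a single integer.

Step 1: max=19/4, min=4, spread=3/4
Step 2: max=85/18, min=4, spread=13/18
Step 3: max=4871/1080, min=4, spread=551/1080
Step 4: max=144743/32400, min=2413/600, spread=14441/32400
  -> spread < 1/2 first at step 4
Step 5: max=4268537/972000, min=72469/18000, spread=355211/972000
Step 6: max=126997571/29160000, min=436997/108000, spread=9008381/29160000
Step 7: max=3776759951/874800000, min=26299/6480, spread=226394951/874800000
Step 8: max=112650166943/26244000000, min=1980306343/486000000, spread=5713624421/26244000000

Answer: 4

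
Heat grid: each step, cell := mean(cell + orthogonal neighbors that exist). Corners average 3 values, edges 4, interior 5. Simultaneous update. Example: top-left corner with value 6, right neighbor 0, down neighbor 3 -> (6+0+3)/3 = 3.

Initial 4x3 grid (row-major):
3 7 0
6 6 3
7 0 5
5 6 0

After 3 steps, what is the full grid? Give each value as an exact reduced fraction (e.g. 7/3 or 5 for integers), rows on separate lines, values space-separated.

After step 1:
  16/3 4 10/3
  11/2 22/5 7/2
  9/2 24/5 2
  6 11/4 11/3
After step 2:
  89/18 64/15 65/18
  74/15 111/25 397/120
  26/5 369/100 419/120
  53/12 1033/240 101/36
After step 3:
  1273/270 971/225 4027/1080
  8783/1800 12383/3000 6683/1800
  114/25 25351/6000 5983/1800
  3341/720 54779/14400 7633/2160

Answer: 1273/270 971/225 4027/1080
8783/1800 12383/3000 6683/1800
114/25 25351/6000 5983/1800
3341/720 54779/14400 7633/2160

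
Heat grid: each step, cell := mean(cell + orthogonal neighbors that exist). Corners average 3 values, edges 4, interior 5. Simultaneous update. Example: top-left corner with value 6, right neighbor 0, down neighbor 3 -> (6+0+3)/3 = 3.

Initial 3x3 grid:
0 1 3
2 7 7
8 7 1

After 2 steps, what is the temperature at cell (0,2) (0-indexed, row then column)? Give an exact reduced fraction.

Answer: 131/36

Derivation:
Step 1: cell (0,2) = 11/3
Step 2: cell (0,2) = 131/36
Full grid after step 2:
  8/3 733/240 131/36
  943/240 441/100 539/120
  47/9 1273/240 61/12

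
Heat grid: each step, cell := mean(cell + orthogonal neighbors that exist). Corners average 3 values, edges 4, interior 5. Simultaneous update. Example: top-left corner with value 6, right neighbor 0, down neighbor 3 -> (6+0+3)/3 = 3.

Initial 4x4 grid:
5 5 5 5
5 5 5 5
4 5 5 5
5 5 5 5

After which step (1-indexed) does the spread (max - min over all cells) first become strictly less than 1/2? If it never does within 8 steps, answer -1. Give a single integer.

Step 1: max=5, min=14/3, spread=1/3
  -> spread < 1/2 first at step 1
Step 2: max=5, min=569/120, spread=31/120
Step 3: max=5, min=5189/1080, spread=211/1080
Step 4: max=5, min=523157/108000, spread=16843/108000
Step 5: max=44921/9000, min=4721357/972000, spread=130111/972000
Step 6: max=2692841/540000, min=142157633/29160000, spread=3255781/29160000
Step 7: max=2688893/540000, min=4273646309/874800000, spread=82360351/874800000
Step 8: max=483493559/97200000, min=128468683109/26244000000, spread=2074577821/26244000000

Answer: 1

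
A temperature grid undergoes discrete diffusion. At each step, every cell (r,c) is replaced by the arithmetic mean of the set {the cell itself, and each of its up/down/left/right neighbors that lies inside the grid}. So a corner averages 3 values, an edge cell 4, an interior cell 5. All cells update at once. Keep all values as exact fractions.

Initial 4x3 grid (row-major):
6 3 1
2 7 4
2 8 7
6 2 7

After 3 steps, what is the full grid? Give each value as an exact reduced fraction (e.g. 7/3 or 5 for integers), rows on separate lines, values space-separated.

After step 1:
  11/3 17/4 8/3
  17/4 24/5 19/4
  9/2 26/5 13/2
  10/3 23/4 16/3
After step 2:
  73/18 923/240 35/9
  1033/240 93/20 1123/240
  1037/240 107/20 1307/240
  163/36 1177/240 211/36
After step 3:
  2197/540 11837/2880 4469/1080
  6239/1440 5479/1200 6719/1440
  6661/1440 5921/1200 7681/1440
  4951/1080 14863/2880 1459/270

Answer: 2197/540 11837/2880 4469/1080
6239/1440 5479/1200 6719/1440
6661/1440 5921/1200 7681/1440
4951/1080 14863/2880 1459/270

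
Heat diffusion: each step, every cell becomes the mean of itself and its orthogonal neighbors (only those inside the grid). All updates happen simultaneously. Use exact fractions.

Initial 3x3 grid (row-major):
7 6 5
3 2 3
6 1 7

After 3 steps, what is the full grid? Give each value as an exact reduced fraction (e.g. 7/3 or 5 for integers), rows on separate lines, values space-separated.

After step 1:
  16/3 5 14/3
  9/2 3 17/4
  10/3 4 11/3
After step 2:
  89/18 9/2 167/36
  97/24 83/20 187/48
  71/18 7/2 143/36
After step 3:
  971/216 547/120 1877/432
  6149/1440 1607/400 11993/2880
  827/216 467/120 1637/432

Answer: 971/216 547/120 1877/432
6149/1440 1607/400 11993/2880
827/216 467/120 1637/432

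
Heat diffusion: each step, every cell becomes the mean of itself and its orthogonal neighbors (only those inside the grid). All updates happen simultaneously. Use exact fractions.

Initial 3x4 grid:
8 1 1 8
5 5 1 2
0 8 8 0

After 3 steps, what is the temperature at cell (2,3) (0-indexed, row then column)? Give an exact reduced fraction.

Answer: 7769/2160

Derivation:
Step 1: cell (2,3) = 10/3
Step 2: cell (2,3) = 31/9
Step 3: cell (2,3) = 7769/2160
Full grid after step 3:
  449/108 7051/1800 6151/1800 7009/2160
  3511/800 4047/1000 7339/2000 5287/1600
  487/108 3913/900 3463/900 7769/2160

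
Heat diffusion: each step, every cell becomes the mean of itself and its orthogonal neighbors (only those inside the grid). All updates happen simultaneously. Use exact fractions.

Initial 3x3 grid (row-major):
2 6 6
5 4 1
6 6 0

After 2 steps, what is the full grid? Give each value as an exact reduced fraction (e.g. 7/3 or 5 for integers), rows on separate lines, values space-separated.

Answer: 157/36 527/120 139/36
373/80 199/50 829/240
167/36 41/10 109/36

Derivation:
After step 1:
  13/3 9/2 13/3
  17/4 22/5 11/4
  17/3 4 7/3
After step 2:
  157/36 527/120 139/36
  373/80 199/50 829/240
  167/36 41/10 109/36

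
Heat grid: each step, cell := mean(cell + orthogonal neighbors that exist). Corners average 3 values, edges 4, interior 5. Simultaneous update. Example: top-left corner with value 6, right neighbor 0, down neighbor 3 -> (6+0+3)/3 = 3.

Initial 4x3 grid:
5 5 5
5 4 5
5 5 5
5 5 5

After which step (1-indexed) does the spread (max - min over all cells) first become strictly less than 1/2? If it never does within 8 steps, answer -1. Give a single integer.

Answer: 1

Derivation:
Step 1: max=5, min=19/4, spread=1/4
  -> spread < 1/2 first at step 1
Step 2: max=5, min=477/100, spread=23/100
Step 3: max=1987/400, min=23189/4800, spread=131/960
Step 4: max=35609/7200, min=209449/43200, spread=841/8640
Step 5: max=7106627/1440000, min=83857949/17280000, spread=56863/691200
Step 6: max=63810457/12960000, min=756065659/155520000, spread=386393/6220800
Step 7: max=25499641187/5184000000, min=302646276869/62208000000, spread=26795339/497664000
Step 8: max=1528113850333/311040000000, min=18178584285871/3732480000000, spread=254051069/5971968000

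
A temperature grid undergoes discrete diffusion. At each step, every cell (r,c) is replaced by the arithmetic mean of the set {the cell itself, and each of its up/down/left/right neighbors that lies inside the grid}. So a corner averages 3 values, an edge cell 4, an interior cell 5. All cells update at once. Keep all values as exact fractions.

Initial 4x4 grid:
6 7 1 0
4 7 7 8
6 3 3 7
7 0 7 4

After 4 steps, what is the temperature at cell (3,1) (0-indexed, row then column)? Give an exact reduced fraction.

Answer: 982823/216000

Derivation:
Step 1: cell (3,1) = 17/4
Step 2: cell (3,1) = 953/240
Step 3: cell (3,1) = 32573/7200
Step 4: cell (3,1) = 982823/216000
Full grid after step 4:
  337201/64800 271879/54000 9419/2000 25061/5400
  1112911/216000 893239/180000 12219/2500 10747/2250
  1035863/216000 435361/90000 288977/60000 5009/1000
  149269/32400 982823/216000 346613/72000 11807/2400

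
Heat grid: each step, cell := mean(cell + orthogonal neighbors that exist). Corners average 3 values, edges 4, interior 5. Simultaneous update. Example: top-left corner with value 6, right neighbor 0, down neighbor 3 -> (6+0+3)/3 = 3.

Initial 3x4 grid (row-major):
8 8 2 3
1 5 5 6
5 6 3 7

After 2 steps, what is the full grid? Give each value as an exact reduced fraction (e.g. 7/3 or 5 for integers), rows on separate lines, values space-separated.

Answer: 97/18 251/48 1087/240 161/36
233/48 489/100 121/25 369/80
9/2 19/4 293/60 95/18

Derivation:
After step 1:
  17/3 23/4 9/2 11/3
  19/4 5 21/5 21/4
  4 19/4 21/4 16/3
After step 2:
  97/18 251/48 1087/240 161/36
  233/48 489/100 121/25 369/80
  9/2 19/4 293/60 95/18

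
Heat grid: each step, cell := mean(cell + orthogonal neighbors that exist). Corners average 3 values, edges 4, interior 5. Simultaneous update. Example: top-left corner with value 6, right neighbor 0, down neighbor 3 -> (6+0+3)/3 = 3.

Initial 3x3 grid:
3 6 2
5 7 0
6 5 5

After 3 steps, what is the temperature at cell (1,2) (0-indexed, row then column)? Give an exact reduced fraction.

Answer: 3199/800

Derivation:
Step 1: cell (1,2) = 7/2
Step 2: cell (1,2) = 141/40
Step 3: cell (1,2) = 3199/800
Full grid after step 3:
  9991/2160 30941/7200 1007/270
  7973/1600 2207/500 3199/800
  2729/540 68807/14400 8981/2160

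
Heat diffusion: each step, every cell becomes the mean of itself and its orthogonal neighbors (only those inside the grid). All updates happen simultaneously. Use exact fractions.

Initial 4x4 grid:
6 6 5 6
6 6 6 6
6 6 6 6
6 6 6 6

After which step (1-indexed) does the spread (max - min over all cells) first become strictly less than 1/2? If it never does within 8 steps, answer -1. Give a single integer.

Answer: 1

Derivation:
Step 1: max=6, min=17/3, spread=1/3
  -> spread < 1/2 first at step 1
Step 2: max=6, min=689/120, spread=31/120
Step 3: max=6, min=6269/1080, spread=211/1080
Step 4: max=6, min=631157/108000, spread=16843/108000
Step 5: max=53921/9000, min=5693357/972000, spread=130111/972000
Step 6: max=3232841/540000, min=171317633/29160000, spread=3255781/29160000
Step 7: max=3228893/540000, min=5148446309/874800000, spread=82360351/874800000
Step 8: max=580693559/97200000, min=154712683109/26244000000, spread=2074577821/26244000000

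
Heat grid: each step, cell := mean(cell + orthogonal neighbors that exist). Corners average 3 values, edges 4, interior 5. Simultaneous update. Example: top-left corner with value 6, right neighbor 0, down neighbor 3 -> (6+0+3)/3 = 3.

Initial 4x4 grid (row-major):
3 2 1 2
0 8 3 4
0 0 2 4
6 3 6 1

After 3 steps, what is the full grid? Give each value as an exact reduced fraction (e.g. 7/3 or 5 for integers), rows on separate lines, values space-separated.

Answer: 5191/2160 4927/1800 4823/1800 3013/1080
18433/7200 15793/6000 8839/3000 10411/3600
6019/2400 356/125 18109/6000 11051/3600
83/30 7129/2400 22627/7200 1391/432

Derivation:
After step 1:
  5/3 7/2 2 7/3
  11/4 13/5 18/5 13/4
  3/2 13/5 3 11/4
  3 15/4 3 11/3
After step 2:
  95/36 293/120 343/120 91/36
  511/240 301/100 289/100 179/60
  197/80 269/100 299/100 19/6
  11/4 247/80 161/48 113/36
After step 3:
  5191/2160 4927/1800 4823/1800 3013/1080
  18433/7200 15793/6000 8839/3000 10411/3600
  6019/2400 356/125 18109/6000 11051/3600
  83/30 7129/2400 22627/7200 1391/432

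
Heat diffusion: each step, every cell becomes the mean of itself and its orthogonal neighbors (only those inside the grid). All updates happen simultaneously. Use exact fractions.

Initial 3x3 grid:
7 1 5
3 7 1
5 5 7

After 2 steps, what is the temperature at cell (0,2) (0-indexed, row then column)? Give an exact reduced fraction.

Step 1: cell (0,2) = 7/3
Step 2: cell (0,2) = 37/9
Full grid after step 2:
  85/18 18/5 37/9
  169/40 249/50 113/30
  95/18 271/60 46/9

Answer: 37/9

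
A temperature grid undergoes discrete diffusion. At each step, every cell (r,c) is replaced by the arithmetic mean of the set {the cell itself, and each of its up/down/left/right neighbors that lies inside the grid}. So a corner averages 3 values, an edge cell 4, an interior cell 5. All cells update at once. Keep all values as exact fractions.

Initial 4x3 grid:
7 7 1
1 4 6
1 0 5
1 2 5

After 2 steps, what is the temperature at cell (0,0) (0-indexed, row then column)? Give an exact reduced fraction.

Step 1: cell (0,0) = 5
Step 2: cell (0,0) = 13/3
Full grid after step 2:
  13/3 1081/240 161/36
  63/20 18/5 61/15
  29/15 51/20 18/5
  49/36 73/30 10/3

Answer: 13/3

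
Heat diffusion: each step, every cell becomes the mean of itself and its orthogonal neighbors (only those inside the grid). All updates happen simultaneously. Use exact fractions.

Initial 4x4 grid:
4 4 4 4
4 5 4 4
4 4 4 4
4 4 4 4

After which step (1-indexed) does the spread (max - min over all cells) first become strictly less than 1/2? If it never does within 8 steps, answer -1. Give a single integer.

Answer: 1

Derivation:
Step 1: max=17/4, min=4, spread=1/4
  -> spread < 1/2 first at step 1
Step 2: max=211/50, min=4, spread=11/50
Step 3: max=9967/2400, min=4, spread=367/2400
Step 4: max=44771/10800, min=2413/600, spread=1337/10800
Step 5: max=1337669/324000, min=72469/18000, spread=33227/324000
Step 6: max=40094327/9720000, min=436049/108000, spread=849917/9720000
Step 7: max=1200114347/291600000, min=6548533/1620000, spread=21378407/291600000
Step 8: max=35958462371/8748000000, min=1967688343/486000000, spread=540072197/8748000000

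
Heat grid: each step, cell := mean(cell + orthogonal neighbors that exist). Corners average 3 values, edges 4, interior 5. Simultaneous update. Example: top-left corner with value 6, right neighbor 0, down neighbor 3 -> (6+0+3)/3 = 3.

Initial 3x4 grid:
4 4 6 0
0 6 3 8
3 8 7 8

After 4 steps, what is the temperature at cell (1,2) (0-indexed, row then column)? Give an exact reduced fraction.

Step 1: cell (1,2) = 6
Step 2: cell (1,2) = 247/50
Step 3: cell (1,2) = 16123/3000
Step 4: cell (1,2) = 1818049/360000
Full grid after step 4:
  516269/129600 903289/216000 1023769/216000 632219/129600
  3542771/864000 1680499/360000 1818049/360000 4708241/864000
  585719/129600 530207/108000 607697/108000 744569/129600

Answer: 1818049/360000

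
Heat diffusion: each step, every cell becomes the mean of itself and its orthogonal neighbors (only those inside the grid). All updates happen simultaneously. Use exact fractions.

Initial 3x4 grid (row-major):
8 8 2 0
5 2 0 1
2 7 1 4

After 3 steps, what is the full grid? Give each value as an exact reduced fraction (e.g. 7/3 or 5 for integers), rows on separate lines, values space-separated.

Answer: 3653/720 4841/1200 3361/1200 1289/720
64937/14400 23533/6000 4851/2000 8999/4800
9229/2160 1531/450 531/200 1379/720

Derivation:
After step 1:
  7 5 5/2 1
  17/4 22/5 6/5 5/4
  14/3 3 3 2
After step 2:
  65/12 189/40 97/40 19/12
  1219/240 357/100 247/100 109/80
  143/36 113/30 23/10 25/12
After step 3:
  3653/720 4841/1200 3361/1200 1289/720
  64937/14400 23533/6000 4851/2000 8999/4800
  9229/2160 1531/450 531/200 1379/720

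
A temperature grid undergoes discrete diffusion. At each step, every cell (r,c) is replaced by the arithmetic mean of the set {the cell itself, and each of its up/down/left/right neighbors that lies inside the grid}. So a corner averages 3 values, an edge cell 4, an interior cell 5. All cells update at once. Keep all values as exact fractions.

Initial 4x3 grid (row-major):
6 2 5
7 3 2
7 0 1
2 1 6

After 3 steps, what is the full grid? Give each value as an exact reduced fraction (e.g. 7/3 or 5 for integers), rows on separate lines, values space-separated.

Answer: 3121/720 2311/600 193/60
3343/800 6827/2000 1801/600
25547/7200 1533/500 9311/3600
1751/540 13183/4800 5449/2160

Derivation:
After step 1:
  5 4 3
  23/4 14/5 11/4
  4 12/5 9/4
  10/3 9/4 8/3
After step 2:
  59/12 37/10 13/4
  351/80 177/50 27/10
  929/240 137/50 151/60
  115/36 213/80 43/18
After step 3:
  3121/720 2311/600 193/60
  3343/800 6827/2000 1801/600
  25547/7200 1533/500 9311/3600
  1751/540 13183/4800 5449/2160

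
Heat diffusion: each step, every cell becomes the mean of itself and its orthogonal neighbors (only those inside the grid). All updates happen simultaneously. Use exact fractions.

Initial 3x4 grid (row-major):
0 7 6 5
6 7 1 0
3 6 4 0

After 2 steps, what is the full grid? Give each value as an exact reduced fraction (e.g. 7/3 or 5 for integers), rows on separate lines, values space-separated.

After step 1:
  13/3 5 19/4 11/3
  4 27/5 18/5 3/2
  5 5 11/4 4/3
After step 2:
  40/9 1169/240 1021/240 119/36
  281/60 23/5 18/5 101/40
  14/3 363/80 761/240 67/36

Answer: 40/9 1169/240 1021/240 119/36
281/60 23/5 18/5 101/40
14/3 363/80 761/240 67/36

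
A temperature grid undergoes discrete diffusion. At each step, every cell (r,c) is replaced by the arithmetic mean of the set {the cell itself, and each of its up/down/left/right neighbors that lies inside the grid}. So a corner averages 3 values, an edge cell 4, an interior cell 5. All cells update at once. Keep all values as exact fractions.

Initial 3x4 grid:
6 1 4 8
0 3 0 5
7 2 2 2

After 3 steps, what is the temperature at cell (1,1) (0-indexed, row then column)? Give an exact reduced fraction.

Step 1: cell (1,1) = 6/5
Step 2: cell (1,1) = 3
Step 3: cell (1,1) = 3121/1200
Full grid after step 3:
  6107/2160 911/288 943/288 4259/1080
  1117/360 3121/1200 1897/600 9559/2880
  253/90 23/8 41/16 2221/720

Answer: 3121/1200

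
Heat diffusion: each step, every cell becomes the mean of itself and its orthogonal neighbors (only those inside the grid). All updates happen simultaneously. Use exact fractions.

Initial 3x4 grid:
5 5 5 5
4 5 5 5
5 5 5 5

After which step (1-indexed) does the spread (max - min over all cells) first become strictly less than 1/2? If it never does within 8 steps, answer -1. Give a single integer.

Answer: 1

Derivation:
Step 1: max=5, min=14/3, spread=1/3
  -> spread < 1/2 first at step 1
Step 2: max=5, min=1133/240, spread=67/240
Step 3: max=5, min=10363/2160, spread=437/2160
Step 4: max=4991/1000, min=4162469/864000, spread=29951/172800
Step 5: max=16796/3375, min=37664179/7776000, spread=206761/1555200
Step 6: max=26834329/5400000, min=15095804429/3110400000, spread=14430763/124416000
Step 7: max=2142347273/432000000, min=908012258311/186624000000, spread=139854109/1492992000
Step 8: max=192548771023/38880000000, min=54564728109749/11197440000000, spread=7114543559/89579520000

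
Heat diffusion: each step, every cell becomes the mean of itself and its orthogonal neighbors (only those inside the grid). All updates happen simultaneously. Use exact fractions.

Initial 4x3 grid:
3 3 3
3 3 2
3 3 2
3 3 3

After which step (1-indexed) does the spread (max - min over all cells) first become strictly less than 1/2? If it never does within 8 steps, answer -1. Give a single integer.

Step 1: max=3, min=5/2, spread=1/2
Step 2: max=3, min=157/60, spread=23/60
  -> spread < 1/2 first at step 2
Step 3: max=529/180, min=4849/1800, spread=49/200
Step 4: max=7849/2700, min=73829/27000, spread=4661/27000
Step 5: max=389303/135000, min=2237693/810000, spread=157/1296
Step 6: max=7743859/2700000, min=135167587/48600000, spread=1351/15552
Step 7: max=347076367/121500000, min=4074088279/1458000000, spread=5813/93312
Step 8: max=20762780953/7290000000, min=61311311609/21870000000, spread=6253/139968

Answer: 2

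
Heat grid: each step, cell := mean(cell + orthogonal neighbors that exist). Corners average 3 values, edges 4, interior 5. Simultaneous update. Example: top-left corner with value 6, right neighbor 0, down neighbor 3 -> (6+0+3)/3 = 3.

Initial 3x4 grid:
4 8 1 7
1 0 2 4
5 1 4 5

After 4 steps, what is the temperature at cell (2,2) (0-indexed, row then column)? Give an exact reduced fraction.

Step 1: cell (2,2) = 3
Step 2: cell (2,2) = 361/120
Step 3: cell (2,2) = 2887/900
Step 4: cell (2,2) = 341611/108000
Full grid after step 4:
  101173/32400 714617/216000 84233/24000 13667/3600
  1267019/432000 268973/90000 19078/5625 1565779/432000
  174821/64800 309871/108000 341611/108000 229331/64800

Answer: 341611/108000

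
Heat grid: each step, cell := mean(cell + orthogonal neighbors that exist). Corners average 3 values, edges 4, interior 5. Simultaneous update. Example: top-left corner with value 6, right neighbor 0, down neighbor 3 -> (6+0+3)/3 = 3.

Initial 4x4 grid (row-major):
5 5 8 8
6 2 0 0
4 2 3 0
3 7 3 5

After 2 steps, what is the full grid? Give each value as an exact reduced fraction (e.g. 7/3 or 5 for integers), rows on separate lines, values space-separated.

Answer: 175/36 223/48 1091/240 151/36
49/12 369/100 289/100 179/60
61/15 157/50 143/50 31/15
73/18 991/240 751/240 55/18

Derivation:
After step 1:
  16/3 5 21/4 16/3
  17/4 3 13/5 2
  15/4 18/5 8/5 2
  14/3 15/4 9/2 8/3
After step 2:
  175/36 223/48 1091/240 151/36
  49/12 369/100 289/100 179/60
  61/15 157/50 143/50 31/15
  73/18 991/240 751/240 55/18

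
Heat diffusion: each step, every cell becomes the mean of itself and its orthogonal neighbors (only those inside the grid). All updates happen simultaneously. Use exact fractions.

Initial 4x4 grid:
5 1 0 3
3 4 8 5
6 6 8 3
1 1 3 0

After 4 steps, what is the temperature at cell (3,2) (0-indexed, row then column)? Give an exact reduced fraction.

Answer: 265357/72000

Derivation:
Step 1: cell (3,2) = 3
Step 2: cell (3,2) = 267/80
Step 3: cell (3,2) = 8527/2400
Step 4: cell (3,2) = 265357/72000
Full grid after step 4:
  2464/675 44263/12000 80671/21600 48863/12960
  15371/4000 59323/15000 144593/36000 34027/8640
  16637/4320 28477/7200 119449/30000 281257/72000
  47231/12960 158963/43200 265357/72000 13147/3600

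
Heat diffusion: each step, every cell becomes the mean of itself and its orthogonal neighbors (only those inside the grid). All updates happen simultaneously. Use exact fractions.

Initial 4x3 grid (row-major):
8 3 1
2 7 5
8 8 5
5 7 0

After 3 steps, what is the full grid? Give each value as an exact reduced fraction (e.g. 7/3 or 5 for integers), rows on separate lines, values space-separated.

Answer: 2119/432 2731/576 605/144
805/144 5953/1200 113/24
4141/720 841/150 24/5
161/27 241/45 91/18

Derivation:
After step 1:
  13/3 19/4 3
  25/4 5 9/2
  23/4 7 9/2
  20/3 5 4
After step 2:
  46/9 205/48 49/12
  16/3 11/2 17/4
  77/12 109/20 5
  209/36 17/3 9/2
After step 3:
  2119/432 2731/576 605/144
  805/144 5953/1200 113/24
  4141/720 841/150 24/5
  161/27 241/45 91/18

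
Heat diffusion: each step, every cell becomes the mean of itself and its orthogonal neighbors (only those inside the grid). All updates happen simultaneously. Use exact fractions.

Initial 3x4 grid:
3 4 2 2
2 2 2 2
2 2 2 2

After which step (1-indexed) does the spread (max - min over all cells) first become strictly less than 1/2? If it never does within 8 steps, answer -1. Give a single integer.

Answer: 4

Derivation:
Step 1: max=3, min=2, spread=1
Step 2: max=8/3, min=2, spread=2/3
Step 3: max=929/360, min=2, spread=209/360
Step 4: max=106871/43200, min=1847/900, spread=3643/8640
  -> spread < 1/2 first at step 4
Step 5: max=6281419/2592000, min=224551/108000, spread=178439/518400
Step 6: max=369608981/155520000, min=1521841/720000, spread=1635653/6220800
Step 7: max=21906976279/9331200000, min=415355023/194400000, spread=78797407/373248000
Step 8: max=1300848951461/559872000000, min=12584376941/5832000000, spread=741990121/4478976000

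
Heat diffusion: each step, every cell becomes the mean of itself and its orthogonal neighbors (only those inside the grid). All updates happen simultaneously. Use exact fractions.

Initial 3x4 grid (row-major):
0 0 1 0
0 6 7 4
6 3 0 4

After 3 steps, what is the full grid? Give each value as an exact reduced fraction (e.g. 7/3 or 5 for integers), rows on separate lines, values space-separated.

Answer: 1349/720 1727/800 17413/7200 2753/1080
1529/600 1367/500 17789/6000 42871/14400
713/240 7831/2400 23863/7200 1729/540

Derivation:
After step 1:
  0 7/4 2 5/3
  3 16/5 18/5 15/4
  3 15/4 7/2 8/3
After step 2:
  19/12 139/80 541/240 89/36
  23/10 153/50 321/100 701/240
  13/4 269/80 811/240 119/36
After step 3:
  1349/720 1727/800 17413/7200 2753/1080
  1529/600 1367/500 17789/6000 42871/14400
  713/240 7831/2400 23863/7200 1729/540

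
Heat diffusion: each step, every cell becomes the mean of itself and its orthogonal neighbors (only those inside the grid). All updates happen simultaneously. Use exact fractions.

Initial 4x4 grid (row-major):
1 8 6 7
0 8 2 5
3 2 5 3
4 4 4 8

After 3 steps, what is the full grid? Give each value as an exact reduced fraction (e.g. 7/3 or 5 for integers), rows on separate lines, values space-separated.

Answer: 557/144 2803/600 3017/600 971/180
8867/2400 8043/2000 1223/250 364/75
23401/7200 302/75 8509/2000 1457/300
1921/540 27091/7200 10961/2400 3319/720

Derivation:
After step 1:
  3 23/4 23/4 6
  3 4 26/5 17/4
  9/4 22/5 16/5 21/4
  11/3 7/2 21/4 5
After step 2:
  47/12 37/8 227/40 16/3
  49/16 447/100 112/25 207/40
  799/240 347/100 233/50 177/40
  113/36 1009/240 339/80 31/6
After step 3:
  557/144 2803/600 3017/600 971/180
  8867/2400 8043/2000 1223/250 364/75
  23401/7200 302/75 8509/2000 1457/300
  1921/540 27091/7200 10961/2400 3319/720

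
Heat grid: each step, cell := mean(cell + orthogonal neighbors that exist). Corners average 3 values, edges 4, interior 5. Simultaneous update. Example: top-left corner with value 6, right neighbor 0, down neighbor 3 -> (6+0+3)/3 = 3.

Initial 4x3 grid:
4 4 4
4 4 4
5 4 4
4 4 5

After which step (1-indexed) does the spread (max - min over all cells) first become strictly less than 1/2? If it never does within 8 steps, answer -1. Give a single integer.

Answer: 1

Derivation:
Step 1: max=13/3, min=4, spread=1/3
  -> spread < 1/2 first at step 1
Step 2: max=1027/240, min=4, spread=67/240
Step 3: max=9227/2160, min=193/48, spread=271/1080
Step 4: max=550399/129600, min=9721/2400, spread=5093/25920
Step 5: max=32915501/7776000, min=878611/216000, spread=257101/1555200
Step 6: max=1967893999/466560000, min=26467967/6480000, spread=497603/3732480
Step 7: max=117768437141/27993600000, min=265446113/64800000, spread=123828653/1119744000
Step 8: max=7049605884319/1679616000000, min=23950295413/5832000000, spread=1215366443/13436928000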